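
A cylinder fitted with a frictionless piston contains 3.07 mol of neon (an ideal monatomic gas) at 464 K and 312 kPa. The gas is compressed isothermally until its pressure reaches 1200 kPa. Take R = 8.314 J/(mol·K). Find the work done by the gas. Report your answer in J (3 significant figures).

Isothermal process: W = nRT ln(V₂/V₁) = nRT ln(P₁/P₂).
W = (3.07)(8.314)(464) × ln(312/1200)
  = 11843 × ln(0.26) = 11843 × -1.347
W_by_gas = -15954 J.

W ≈ -16000 J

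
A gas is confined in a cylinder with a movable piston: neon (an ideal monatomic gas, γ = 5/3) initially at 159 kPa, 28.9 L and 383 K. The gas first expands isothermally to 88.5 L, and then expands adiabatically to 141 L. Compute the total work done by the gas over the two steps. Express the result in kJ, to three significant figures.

W_total ≈ 6.98 kJ

Step 1 (isothermal): W = P₁V₁ ln(V₂/V₁) = (4595) ln(88.5/28.9) = 5143 J.
After step 1: P = 51.92 kPa, V = 88.5 L, T = 383 K.
Step 2 (adiabatic): W = (P₁V₁ − P₂V₂)/(γ−1) = (4595 − 3369)/0.667 = 1840 J.
W_total = 5143 + 1840 = 6982 J.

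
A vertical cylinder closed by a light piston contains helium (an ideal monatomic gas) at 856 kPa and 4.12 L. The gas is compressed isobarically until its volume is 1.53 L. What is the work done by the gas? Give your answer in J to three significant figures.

Isobaric: W = P ΔV.
W = (856 kPa)(1.53 − 4.12 L) = (856)(-2.59) = -2217 J.

W ≈ -2220 J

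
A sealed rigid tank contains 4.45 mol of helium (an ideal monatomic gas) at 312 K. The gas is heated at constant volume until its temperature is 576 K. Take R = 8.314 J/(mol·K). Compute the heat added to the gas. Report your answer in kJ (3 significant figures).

Constant volume ⇒ W = 0, so Q = ΔU = nCᵥΔT with Cᵥ = 3R/2 = 12.47 J/(mol·K).
ΔU = (4.45)(12.47)(576 − 312) = 14651 J.

Q ≈ 14.7 kJ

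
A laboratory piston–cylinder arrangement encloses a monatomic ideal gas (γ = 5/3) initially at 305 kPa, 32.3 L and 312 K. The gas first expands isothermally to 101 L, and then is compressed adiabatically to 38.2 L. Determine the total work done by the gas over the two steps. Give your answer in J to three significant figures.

W_total ≈ -2250 J

Step 1 (isothermal): W = P₁V₁ ln(V₂/V₁) = (9852) ln(101/32.3) = 11231 J.
After step 1: P = 97.54 kPa, V = 101 L, T = 312 K.
Step 2 (adiabatic): W = (P₁V₁ − P₂V₂)/(γ−1) = (9852 − 18837)/0.667 = -13478 J.
W_total = 11231 − 13478 = -2247 J.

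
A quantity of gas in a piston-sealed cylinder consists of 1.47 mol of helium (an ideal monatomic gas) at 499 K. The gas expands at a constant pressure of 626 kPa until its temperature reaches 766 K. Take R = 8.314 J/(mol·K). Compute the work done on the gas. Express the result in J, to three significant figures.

W ≈ -3260 J

Isobaric: W = P ΔV = nR ΔT.
W = (1.47)(8.314)(766 − 499) = 3263 J.
Work on gas = −W_by = -3263 J.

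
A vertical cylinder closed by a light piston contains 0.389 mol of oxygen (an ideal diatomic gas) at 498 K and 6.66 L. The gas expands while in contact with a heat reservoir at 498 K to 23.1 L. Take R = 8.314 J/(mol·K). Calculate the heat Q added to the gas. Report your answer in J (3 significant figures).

Q ≈ 2000 J

Isothermal ⇒ ΔU = 0, so Q = W = nRT ln(V₂/V₁).
Q = (0.389)(8.314)(498) ln(23.1/6.66) = 1611 × 1.244 = 2003 J.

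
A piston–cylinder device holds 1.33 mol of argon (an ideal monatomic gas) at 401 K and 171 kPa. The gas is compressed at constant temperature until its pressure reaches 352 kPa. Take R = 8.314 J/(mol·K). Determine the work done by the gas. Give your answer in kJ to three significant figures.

W ≈ -3.20 kJ

Isothermal process: W = nRT ln(V₂/V₁) = nRT ln(P₁/P₂).
W = (1.33)(8.314)(401) × ln(171/352)
  = 4434 × ln(0.4858) = 4434 × -0.722
W_by_gas = -3201 J.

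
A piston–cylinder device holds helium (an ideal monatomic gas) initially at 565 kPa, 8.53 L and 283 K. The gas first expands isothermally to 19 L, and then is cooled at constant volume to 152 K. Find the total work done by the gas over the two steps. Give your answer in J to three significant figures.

Step 1 (isothermal): W = P₁V₁ ln(V₂/V₁) = (4819) ln(19/8.53) = 3860 J.
Step 2 (isochoric): W = 0 (constant volume).
W_total = 3860 + 0 = 3860 J.

W_total ≈ 3860 J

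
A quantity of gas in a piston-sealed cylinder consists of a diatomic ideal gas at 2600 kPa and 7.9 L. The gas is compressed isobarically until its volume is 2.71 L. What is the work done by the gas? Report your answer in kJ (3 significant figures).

Isobaric: W = P ΔV.
W = (2600 kPa)(2.71 − 7.9 L) = (2600)(-5.19) = -13494 J.

W ≈ -13.5 kJ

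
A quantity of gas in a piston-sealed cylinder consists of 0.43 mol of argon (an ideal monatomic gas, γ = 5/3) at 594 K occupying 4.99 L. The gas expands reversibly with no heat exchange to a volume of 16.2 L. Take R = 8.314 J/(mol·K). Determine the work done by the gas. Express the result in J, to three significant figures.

W ≈ 1730 J

Adiabatic: TV^(γ−1) = const with γ = 5/3.
T₂ = T₁ (V₁/V₂)^(γ−1) = 594 × (4.99/16.2)^0.667 = 594 × 0.4561 = 270.9 K.
W_by = nCᵥ(T₁ − T₂) = (0.43)(12.47)(594 − 270.9) = 1733 J.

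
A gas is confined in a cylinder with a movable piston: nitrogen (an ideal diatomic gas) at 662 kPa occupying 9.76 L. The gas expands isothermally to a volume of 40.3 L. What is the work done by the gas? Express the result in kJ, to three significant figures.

Isothermal: W = nRT ln(V₂/V₁) = P₁V₁ ln(V₂/V₁).
P₁V₁ = (662 kPa)(9.76 L) = 6461 J.
W = 6461 × ln(40.3/9.76) = 6461 × 1.418
W_by_gas = 9162 J.

W ≈ 9.16 kJ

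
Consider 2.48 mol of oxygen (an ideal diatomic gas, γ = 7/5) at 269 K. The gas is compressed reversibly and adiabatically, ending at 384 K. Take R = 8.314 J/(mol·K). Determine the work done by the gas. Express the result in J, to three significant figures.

Adiabatic ⇒ Q = 0, so W_by = −ΔU = nCᵥ(T₁ − T₂).
Cᵥ = 5R/2 = 20.79 J/(mol·K).
W = (2.48)(20.79)(269 − 384) = -5928 J.

W ≈ -5930 J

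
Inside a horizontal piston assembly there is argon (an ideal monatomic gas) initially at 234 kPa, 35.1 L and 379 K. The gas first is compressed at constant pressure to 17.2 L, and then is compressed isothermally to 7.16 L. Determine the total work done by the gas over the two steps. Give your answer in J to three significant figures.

Step 1 (isobaric): W = PΔV = (234 kPa)(17.2 − 35.1 L) = -4189 J.
After step 1: P = 234 kPa, V = 17.2 L, T = 185.7 K.
Step 2 (isothermal): W = P₁V₁ ln(V₂/V₁) = (4025) ln(7.16/17.2) = -3527 J.
W_total = -4189 − 3527 = -7716 J.

W_total ≈ -7720 J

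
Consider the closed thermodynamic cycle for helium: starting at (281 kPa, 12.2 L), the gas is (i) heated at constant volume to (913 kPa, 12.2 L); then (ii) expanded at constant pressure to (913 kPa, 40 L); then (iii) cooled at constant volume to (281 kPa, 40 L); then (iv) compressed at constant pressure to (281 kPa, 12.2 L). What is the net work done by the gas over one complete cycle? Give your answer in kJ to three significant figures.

W_net ≈ 17.6 kJ

Constant-volume legs do no work.
W(ii) = (913)(40 − 12.2) = 25381 J; W(iv) = (281)(12.2 − 40) = -7812 J.
W_net = 25381 − 7812 = 17570 J (the clockwise enclosed area).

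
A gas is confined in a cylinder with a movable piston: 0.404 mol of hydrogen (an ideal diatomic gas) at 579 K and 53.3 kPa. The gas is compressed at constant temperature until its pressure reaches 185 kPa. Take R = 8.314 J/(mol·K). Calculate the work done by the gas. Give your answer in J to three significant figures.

Isothermal process: W = nRT ln(V₂/V₁) = nRT ln(P₁/P₂).
W = (0.404)(8.314)(579) × ln(53.3/185)
  = 1945 × ln(0.2881) = 1945 × -1.244
W_by_gas = -2420 J.

W ≈ -2420 J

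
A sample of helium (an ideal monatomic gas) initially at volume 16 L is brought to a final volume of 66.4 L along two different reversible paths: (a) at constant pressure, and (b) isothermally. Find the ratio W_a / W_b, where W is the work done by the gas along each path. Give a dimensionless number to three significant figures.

Path (a) isobaric: W = P₁(V₂ − V₁) → W_a/(P₁V₁) = 3.15.
Path (b) isothermal: W = P₁V₁ ln(V₂/V₁) → W_b/(P₁V₁) = 1.423.
W_a / W_b = 3.15 / 1.423 = 2.213.

W_a / W_b ≈ 2.21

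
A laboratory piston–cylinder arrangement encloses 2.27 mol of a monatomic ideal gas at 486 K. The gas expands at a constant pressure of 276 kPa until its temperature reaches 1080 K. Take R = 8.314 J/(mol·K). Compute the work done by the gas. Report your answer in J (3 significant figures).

W ≈ 11200 J

Isobaric: W = P ΔV = nR ΔT.
W = (2.27)(8.314)(1080 − 486) = 11210 J.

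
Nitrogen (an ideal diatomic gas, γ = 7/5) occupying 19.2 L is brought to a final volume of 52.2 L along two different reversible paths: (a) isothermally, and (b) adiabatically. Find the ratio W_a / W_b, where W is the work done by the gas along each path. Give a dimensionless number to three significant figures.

Path (a) isothermal: W = P₁V₁ ln(V₂/V₁) → W_a/(P₁V₁) = 1.
Path (b) adiabatic: W = P₁V₁(1 − (V₁/V₂)^(γ−1))/(γ−1) → W_b/(P₁V₁) = 0.8243.
W_a / W_b = 1 / 0.8243 = 1.213.

W_a / W_b ≈ 1.21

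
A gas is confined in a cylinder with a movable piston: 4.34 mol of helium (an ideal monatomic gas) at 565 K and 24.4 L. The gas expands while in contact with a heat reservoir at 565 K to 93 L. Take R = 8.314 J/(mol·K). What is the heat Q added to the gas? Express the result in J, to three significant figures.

Isothermal ⇒ ΔU = 0, so Q = W = nRT ln(V₂/V₁).
Q = (4.34)(8.314)(565) ln(93/24.4) = 20387 × 1.338 = 27278 J.

Q ≈ 27300 J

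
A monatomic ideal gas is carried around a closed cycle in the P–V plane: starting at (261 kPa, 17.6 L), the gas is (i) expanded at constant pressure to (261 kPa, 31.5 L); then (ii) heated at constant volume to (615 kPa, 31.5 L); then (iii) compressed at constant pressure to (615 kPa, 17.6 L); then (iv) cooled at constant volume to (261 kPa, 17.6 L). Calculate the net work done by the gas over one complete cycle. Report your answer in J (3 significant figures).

W_net ≈ -4920 J

Constant-volume legs do no work.
W(i) = (261)(31.5 − 17.6) = 3628 J; W(iii) = (615)(17.6 − 31.5) = -8548 J.
W_net = 3628 − 8548 = -4921 J (the counter-clockwise enclosed area).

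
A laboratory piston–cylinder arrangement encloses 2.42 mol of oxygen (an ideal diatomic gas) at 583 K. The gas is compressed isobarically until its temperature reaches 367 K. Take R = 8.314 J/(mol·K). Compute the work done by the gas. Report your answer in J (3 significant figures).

Isobaric: W = P ΔV = nR ΔT.
W = (2.42)(8.314)(367 − 583) = -4346 J.

W ≈ -4350 J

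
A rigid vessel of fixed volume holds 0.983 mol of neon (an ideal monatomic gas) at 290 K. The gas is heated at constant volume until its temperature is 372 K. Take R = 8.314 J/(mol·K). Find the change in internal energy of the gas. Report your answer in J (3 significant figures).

ΔU ≈ 1010 J

Constant volume ⇒ W = 0, so Q = ΔU = nCᵥΔT with Cᵥ = 3R/2 = 12.47 J/(mol·K).
ΔU = (0.983)(12.47)(372 − 290) = 1005 J.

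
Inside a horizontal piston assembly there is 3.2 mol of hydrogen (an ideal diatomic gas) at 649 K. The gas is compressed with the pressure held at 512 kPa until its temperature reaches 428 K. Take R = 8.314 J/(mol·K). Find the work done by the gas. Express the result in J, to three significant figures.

Isobaric: W = P ΔV = nR ΔT.
W = (3.2)(8.314)(428 − 649) = -5880 J.

W ≈ -5880 J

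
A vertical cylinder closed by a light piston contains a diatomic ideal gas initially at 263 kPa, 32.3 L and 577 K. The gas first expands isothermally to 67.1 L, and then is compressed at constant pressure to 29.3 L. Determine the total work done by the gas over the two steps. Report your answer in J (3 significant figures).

W_total ≈ 1430 J

Step 1 (isothermal): W = P₁V₁ ln(V₂/V₁) = (8495) ln(67.1/32.3) = 6211 J.
After step 1: P = 126.6 kPa, V = 67.1 L, T = 577 K.
Step 2 (isobaric): W = PΔV = (126.6 kPa)(29.3 − 67.1 L) = -4786 J.
W_total = 6211 − 4786 = 1425 J.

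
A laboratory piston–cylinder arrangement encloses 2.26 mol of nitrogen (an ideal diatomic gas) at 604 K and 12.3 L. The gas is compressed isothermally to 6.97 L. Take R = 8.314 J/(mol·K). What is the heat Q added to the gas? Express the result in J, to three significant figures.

Isothermal ⇒ ΔU = 0, so Q = W = nRT ln(V₂/V₁).
Q = (2.26)(8.314)(604) ln(6.97/12.3) = 11349 × -0.568 = -6446 J.

Q ≈ -6450 J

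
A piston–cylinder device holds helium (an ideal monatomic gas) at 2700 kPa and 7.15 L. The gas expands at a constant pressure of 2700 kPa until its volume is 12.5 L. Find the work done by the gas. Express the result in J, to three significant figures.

Isobaric: W = P ΔV.
W = (2700 kPa)(12.5 − 7.15 L) = (2700)(5.35) = 14445 J.

W ≈ 14400 J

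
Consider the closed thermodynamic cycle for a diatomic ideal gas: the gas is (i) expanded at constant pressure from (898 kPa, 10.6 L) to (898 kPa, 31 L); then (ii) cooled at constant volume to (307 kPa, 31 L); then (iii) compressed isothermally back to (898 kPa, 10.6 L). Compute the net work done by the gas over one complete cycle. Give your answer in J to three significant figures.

W_net ≈ 8110 J

Leg (i): W = PΔV = (898)(31 − 10.6) = 18319 J.
Leg (ii): W = 0.
Leg (iii): W = PᵢVᵢ ln(V_f/Vᵢ) = (9517) ln(10.6/31) = -10213 J.
W_net = 18319 − 10213 = 8106 J.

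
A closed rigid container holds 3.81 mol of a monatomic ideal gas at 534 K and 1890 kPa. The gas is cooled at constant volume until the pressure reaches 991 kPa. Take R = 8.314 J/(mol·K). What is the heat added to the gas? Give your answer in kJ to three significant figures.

Constant volume ⇒ W = 0, so Q = ΔU = nCᵥΔT with Cᵥ = 3R/2 = 12.47 J/(mol·K).
At constant V, T₂/T₁ = P₂/P₁ ⇒ ΔT = T₁(P₂/P₁ − 1) = 534·(991/1890 − 1) = -254 K.
ΔU = (3.81)(12.47)(-254) = -12069 J.

Q ≈ -12.1 kJ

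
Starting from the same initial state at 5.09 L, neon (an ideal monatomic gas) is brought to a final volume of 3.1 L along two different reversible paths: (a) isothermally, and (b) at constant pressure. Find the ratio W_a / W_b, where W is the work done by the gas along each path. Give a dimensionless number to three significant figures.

W_a / W_b ≈ 1.27

Path (a) isothermal: W = P₁V₁ ln(V₂/V₁) → W_a/(P₁V₁) = -0.4959.
Path (b) isobaric: W = P₁(V₂ − V₁) → W_b/(P₁V₁) = -0.391.
W_a / W_b = -0.4959 / -0.391 = 1.268.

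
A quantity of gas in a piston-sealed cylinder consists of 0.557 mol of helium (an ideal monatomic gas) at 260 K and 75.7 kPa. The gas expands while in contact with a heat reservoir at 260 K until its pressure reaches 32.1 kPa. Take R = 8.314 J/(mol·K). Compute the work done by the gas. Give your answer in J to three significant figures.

W ≈ 1030 J

Isothermal process: W = nRT ln(V₂/V₁) = nRT ln(P₁/P₂).
W = (0.557)(8.314)(260) × ln(75.7/32.1)
  = 1204 × ln(2.358) = 1204 × 0.8579
W_by_gas = 1033 J.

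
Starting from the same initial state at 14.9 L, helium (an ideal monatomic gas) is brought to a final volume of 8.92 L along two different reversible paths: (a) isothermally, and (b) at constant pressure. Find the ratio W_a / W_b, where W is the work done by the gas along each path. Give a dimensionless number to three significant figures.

Path (a) isothermal: W = P₁V₁ ln(V₂/V₁) → W_a/(P₁V₁) = -0.5131.
Path (b) isobaric: W = P₁(V₂ − V₁) → W_b/(P₁V₁) = -0.4013.
W_a / W_b = -0.5131 / -0.4013 = 1.278.

W_a / W_b ≈ 1.28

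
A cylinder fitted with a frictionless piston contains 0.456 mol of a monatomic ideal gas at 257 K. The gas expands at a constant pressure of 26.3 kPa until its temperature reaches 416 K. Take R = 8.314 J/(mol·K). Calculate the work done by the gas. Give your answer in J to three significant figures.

Isobaric: W = P ΔV = nR ΔT.
W = (0.456)(8.314)(416 − 257) = 602.8 J.

W ≈ 603 J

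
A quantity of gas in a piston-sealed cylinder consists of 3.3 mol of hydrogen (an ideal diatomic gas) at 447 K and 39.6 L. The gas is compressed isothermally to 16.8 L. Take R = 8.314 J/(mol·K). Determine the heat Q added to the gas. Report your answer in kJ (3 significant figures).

Isothermal ⇒ ΔU = 0, so Q = W = nRT ln(V₂/V₁).
Q = (3.3)(8.314)(447) ln(16.8/39.6) = 12264 × -0.8575 = -10516 J.

Q ≈ -10.5 kJ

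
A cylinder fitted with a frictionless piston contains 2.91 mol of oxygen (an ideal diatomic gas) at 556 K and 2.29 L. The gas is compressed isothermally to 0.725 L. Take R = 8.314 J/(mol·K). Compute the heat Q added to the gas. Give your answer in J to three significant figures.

Q ≈ -15500 J

Isothermal ⇒ ΔU = 0, so Q = W = nRT ln(V₂/V₁).
Q = (2.91)(8.314)(556) ln(0.725/2.29) = 13452 × -1.15 = -15471 J.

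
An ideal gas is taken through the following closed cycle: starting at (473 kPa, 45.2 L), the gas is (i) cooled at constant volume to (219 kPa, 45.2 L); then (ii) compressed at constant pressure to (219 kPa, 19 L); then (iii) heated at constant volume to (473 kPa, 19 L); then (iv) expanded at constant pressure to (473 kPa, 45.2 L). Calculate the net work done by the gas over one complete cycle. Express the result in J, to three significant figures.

W_net ≈ 6650 J

Constant-volume legs do no work.
W(ii) = (219)(19 − 45.2) = -5738 J; W(iv) = (473)(45.2 − 19) = 12393 J.
W_net = -5738 + 12393 = 6655 J (the clockwise enclosed area).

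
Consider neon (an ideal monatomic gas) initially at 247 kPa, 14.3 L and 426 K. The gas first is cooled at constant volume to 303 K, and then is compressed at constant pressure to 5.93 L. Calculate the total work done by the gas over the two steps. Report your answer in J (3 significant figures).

W_total ≈ -1470 J

Step 1 (isochoric): W = 0 (constant volume).
After step 1: P = 175.7 kPa (V unchanged).
Step 2 (isobaric): W = PΔV = (175.7 kPa)(5.93 − 14.3 L) = -1470 J.
W_total = 0 − 1470 = -1470 J.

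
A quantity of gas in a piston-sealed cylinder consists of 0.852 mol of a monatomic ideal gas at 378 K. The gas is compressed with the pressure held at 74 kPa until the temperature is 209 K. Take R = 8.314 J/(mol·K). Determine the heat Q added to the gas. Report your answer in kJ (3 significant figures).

Isobaric: W = nRΔT = (0.852)(8.314)(-169) = -1197 J.
ΔU = nCᵥΔT with Cᵥ = 3R/2: ΔU = (0.852)(12.47)(-169) = -1796 J.
Q = ΔU + W = -1796 − 1197 = -2993 J.

Q ≈ -2.99 kJ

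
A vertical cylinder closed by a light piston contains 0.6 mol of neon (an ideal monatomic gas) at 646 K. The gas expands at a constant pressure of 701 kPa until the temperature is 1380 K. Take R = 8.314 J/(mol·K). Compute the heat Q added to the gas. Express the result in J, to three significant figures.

Isobaric: W = nRΔT = (0.6)(8.314)(734) = 3661 J.
ΔU = nCᵥΔT with Cᵥ = 3R/2: ΔU = (0.6)(12.47)(734) = 5492 J.
Q = ΔU + W = 5492 + 3661 = 9154 J.

Q ≈ 9150 J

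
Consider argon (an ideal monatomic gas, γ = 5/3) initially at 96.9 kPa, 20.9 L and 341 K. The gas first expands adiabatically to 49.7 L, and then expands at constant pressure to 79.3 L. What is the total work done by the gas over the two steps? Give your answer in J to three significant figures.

Step 1 (adiabatic): W = (P₁V₁ − P₂V₂)/(γ−1) = (2025 − 1137)/0.667 = 1333 J.
After step 1: P = 22.87 kPa, V = 49.7 L, T = 191.4 K.
Step 2 (isobaric): W = PΔV = (22.87 kPa)(79.3 − 49.7 L) = 677 J.
W_total = 1333 + 677 = 2010 J.

W_total ≈ 2010 J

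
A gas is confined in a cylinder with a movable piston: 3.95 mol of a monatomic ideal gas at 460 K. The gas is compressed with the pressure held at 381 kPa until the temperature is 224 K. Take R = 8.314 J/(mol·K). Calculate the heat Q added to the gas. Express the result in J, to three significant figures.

Q ≈ -19400 J

Isobaric: W = nRΔT = (3.95)(8.314)(-236) = -7750 J.
ΔU = nCᵥΔT with Cᵥ = 3R/2: ΔU = (3.95)(12.47)(-236) = -11625 J.
Q = ΔU + W = -11625 − 7750 = -19376 J.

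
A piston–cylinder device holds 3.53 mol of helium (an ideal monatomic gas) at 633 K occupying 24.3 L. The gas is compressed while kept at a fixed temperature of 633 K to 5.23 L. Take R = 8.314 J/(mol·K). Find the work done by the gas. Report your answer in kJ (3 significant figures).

W ≈ -28.5 kJ

Isothermal: W = nRT ln(V₂/V₁).
W = (3.53)(8.314)(633) × ln(5.23/24.3)
  = 18578 × -1.536
W_by_gas = -28536 J.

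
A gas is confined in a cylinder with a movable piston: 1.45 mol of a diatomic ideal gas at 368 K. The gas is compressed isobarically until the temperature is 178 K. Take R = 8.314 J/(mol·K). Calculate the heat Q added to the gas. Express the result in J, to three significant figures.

Isobaric: W = nRΔT = (1.45)(8.314)(-190) = -2291 J.
ΔU = nCᵥΔT with Cᵥ = 5R/2: ΔU = (1.45)(20.79)(-190) = -5726 J.
Q = ΔU + W = -5726 − 2291 = -8017 J.

Q ≈ -8020 J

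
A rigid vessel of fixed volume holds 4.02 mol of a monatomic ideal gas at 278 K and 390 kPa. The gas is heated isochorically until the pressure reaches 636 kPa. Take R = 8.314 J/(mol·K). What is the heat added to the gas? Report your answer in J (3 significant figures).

Constant volume ⇒ W = 0, so Q = ΔU = nCᵥΔT with Cᵥ = 3R/2 = 12.47 J/(mol·K).
At constant V, T₂/T₁ = P₂/P₁ ⇒ ΔT = T₁(P₂/P₁ − 1) = 278·(636/390 − 1) = 175.4 K.
ΔU = (4.02)(12.47)(175.4) = 8791 J.

Q ≈ 8790 J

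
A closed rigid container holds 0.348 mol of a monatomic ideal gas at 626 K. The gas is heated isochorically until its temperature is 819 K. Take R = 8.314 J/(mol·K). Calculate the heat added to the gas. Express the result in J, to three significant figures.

Q ≈ 838 J

Constant volume ⇒ W = 0, so Q = ΔU = nCᵥΔT with Cᵥ = 3R/2 = 12.47 J/(mol·K).
ΔU = (0.348)(12.47)(819 − 626) = 837.6 J.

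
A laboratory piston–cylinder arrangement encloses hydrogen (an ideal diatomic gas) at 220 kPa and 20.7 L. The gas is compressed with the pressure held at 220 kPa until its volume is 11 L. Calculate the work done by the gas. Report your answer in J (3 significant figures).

W ≈ -2130 J

Isobaric: W = P ΔV.
W = (220 kPa)(11 − 20.7 L) = (220)(-9.7) = -2134 J.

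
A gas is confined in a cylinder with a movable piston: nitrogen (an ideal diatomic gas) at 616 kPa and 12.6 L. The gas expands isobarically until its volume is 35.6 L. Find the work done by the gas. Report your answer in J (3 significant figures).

Isobaric: W = P ΔV.
W = (616 kPa)(35.6 − 12.6 L) = (616)(23) = 14168 J.

W ≈ 14200 J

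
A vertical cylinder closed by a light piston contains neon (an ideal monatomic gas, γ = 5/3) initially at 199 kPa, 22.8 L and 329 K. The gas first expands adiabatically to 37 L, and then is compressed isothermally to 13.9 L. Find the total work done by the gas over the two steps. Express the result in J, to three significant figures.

Step 1 (adiabatic): W = (P₁V₁ − P₂V₂)/(γ−1) = (4537 − 3286)/0.667 = 1877 J.
After step 1: P = 88.8 kPa, V = 37 L, T = 238.2 K.
Step 2 (isothermal): W = P₁V₁ ln(V₂/V₁) = (3286) ln(13.9/37) = -3217 J.
W_total = 1877 − 3217 = -1339 J.

W_total ≈ -1340 J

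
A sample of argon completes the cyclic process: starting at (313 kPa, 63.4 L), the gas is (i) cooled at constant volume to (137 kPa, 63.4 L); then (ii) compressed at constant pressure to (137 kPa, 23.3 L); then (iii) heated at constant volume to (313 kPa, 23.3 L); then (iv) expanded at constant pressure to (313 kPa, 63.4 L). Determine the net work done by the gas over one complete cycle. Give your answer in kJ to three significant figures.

Constant-volume legs do no work.
W(ii) = (137)(23.3 − 63.4) = -5494 J; W(iv) = (313)(63.4 − 23.3) = 12551 J.
W_net = -5494 + 12551 = 7058 J (the clockwise enclosed area).

W_net ≈ 7.06 kJ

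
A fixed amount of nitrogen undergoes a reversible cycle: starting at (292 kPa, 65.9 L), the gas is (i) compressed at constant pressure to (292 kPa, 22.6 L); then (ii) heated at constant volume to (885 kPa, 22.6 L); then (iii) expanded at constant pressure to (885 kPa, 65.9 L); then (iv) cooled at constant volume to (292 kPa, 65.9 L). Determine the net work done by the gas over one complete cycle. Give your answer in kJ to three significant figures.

Constant-volume legs do no work.
W(i) = (292)(22.6 − 65.9) = -12644 J; W(iii) = (885)(65.9 − 22.6) = 38321 J.
W_net = -12644 + 38321 = 25677 J (the clockwise enclosed area).

W_net ≈ 25.7 kJ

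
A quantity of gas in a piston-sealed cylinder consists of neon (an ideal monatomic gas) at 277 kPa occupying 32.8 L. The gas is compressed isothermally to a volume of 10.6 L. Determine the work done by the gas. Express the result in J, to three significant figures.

W ≈ -10300 J

Isothermal: W = nRT ln(V₂/V₁) = P₁V₁ ln(V₂/V₁).
P₁V₁ = (277 kPa)(32.8 L) = 9086 J.
W = 9086 × ln(10.6/32.8) = 9086 × -1.13
W_by_gas = -10263 J.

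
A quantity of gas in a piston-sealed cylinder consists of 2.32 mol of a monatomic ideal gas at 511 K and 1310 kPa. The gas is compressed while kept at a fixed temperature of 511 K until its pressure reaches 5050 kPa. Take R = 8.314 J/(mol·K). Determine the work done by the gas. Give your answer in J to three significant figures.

Isothermal process: W = nRT ln(V₂/V₁) = nRT ln(P₁/P₂).
W = (2.32)(8.314)(511) × ln(1310/5050)
  = 9856 × ln(0.2594) = 9856 × -1.349
W_by_gas = -13300 J.

W ≈ -13300 J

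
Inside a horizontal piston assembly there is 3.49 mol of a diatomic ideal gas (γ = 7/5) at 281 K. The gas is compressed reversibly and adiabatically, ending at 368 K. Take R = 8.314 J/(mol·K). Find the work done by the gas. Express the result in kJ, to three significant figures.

Adiabatic ⇒ Q = 0, so W_by = −ΔU = nCᵥ(T₁ − T₂).
Cᵥ = 5R/2 = 20.79 J/(mol·K).
W = (3.49)(20.79)(281 − 368) = -6311 J.

W ≈ -6.31 kJ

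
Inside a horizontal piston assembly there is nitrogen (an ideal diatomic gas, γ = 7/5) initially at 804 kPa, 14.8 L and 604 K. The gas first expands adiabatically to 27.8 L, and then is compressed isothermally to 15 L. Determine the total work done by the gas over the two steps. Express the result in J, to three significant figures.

W_total ≈ 925 J

Step 1 (adiabatic): W = (P₁V₁ − P₂V₂)/(γ−1) = (11899 − 9247)/0.4 = 6630 J.
After step 1: P = 332.6 kPa, V = 27.8 L, T = 469.4 K.
Step 2 (isothermal): W = P₁V₁ ln(V₂/V₁) = (9247) ln(15/27.8) = -5705 J.
W_total = 6630 − 5705 = 925 J.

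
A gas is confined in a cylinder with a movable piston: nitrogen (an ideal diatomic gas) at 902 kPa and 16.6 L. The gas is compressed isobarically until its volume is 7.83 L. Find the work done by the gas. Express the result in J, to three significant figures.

W ≈ -7910 J

Isobaric: W = P ΔV.
W = (902 kPa)(7.83 − 16.6 L) = (902)(-8.77) = -7911 J.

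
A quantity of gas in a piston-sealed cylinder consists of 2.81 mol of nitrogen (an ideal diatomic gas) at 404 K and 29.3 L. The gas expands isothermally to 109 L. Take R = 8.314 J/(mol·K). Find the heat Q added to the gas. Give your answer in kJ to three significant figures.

Q ≈ 12.4 kJ

Isothermal ⇒ ΔU = 0, so Q = W = nRT ln(V₂/V₁).
Q = (2.81)(8.314)(404) ln(109/29.3) = 9438 × 1.314 = 12400 J.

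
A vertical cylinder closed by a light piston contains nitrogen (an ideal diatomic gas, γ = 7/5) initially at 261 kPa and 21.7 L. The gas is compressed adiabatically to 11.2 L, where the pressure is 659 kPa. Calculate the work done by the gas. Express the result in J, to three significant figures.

Adiabatic: W = (P₁V₁ − P₂V₂)/(γ − 1) with γ = 7/5.
P₁V₁ = 5664 J, P₂V₂ = 7381 J.
W = (5664 − 7381) / 0.4 = -4293 J.

W ≈ -4290 J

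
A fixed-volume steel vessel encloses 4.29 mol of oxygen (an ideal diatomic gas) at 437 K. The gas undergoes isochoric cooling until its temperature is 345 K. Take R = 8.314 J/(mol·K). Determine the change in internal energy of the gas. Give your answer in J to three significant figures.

ΔU ≈ -8200 J

Constant volume ⇒ W = 0, so Q = ΔU = nCᵥΔT with Cᵥ = 5R/2 = 20.79 J/(mol·K).
ΔU = (4.29)(20.79)(345 − 437) = -8203 J.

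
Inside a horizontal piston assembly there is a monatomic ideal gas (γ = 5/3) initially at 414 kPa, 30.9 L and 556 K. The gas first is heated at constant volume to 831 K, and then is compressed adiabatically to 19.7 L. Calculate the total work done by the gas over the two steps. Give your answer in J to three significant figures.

W_total ≈ -10000 J

Step 1 (isochoric): W = 0 (constant volume).
After step 1: P = 618.8 kPa (V unchanged).
Step 2 (adiabatic): W = (P₁V₁ − P₂V₂)/(γ−1) = (19120 − 25811)/0.667 = -10037 J.
W_total = 0 − 10037 = -10037 J.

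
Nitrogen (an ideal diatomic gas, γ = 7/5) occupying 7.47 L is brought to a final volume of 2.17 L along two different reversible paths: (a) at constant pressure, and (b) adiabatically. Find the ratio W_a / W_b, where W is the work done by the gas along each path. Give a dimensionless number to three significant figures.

W_a / W_b ≈ 0.444

Path (a) isobaric: W = P₁(V₂ − V₁) → W_a/(P₁V₁) = -0.7095.
Path (b) adiabatic: W = P₁V₁(1 − (V₁/V₂)^(γ−1))/(γ−1) → W_b/(P₁V₁) = -1.599.
W_a / W_b = -0.7095 / -1.599 = 0.4437.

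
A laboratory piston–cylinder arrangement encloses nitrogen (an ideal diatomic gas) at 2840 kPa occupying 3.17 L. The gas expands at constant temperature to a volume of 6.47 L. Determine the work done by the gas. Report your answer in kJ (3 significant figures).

Isothermal: W = nRT ln(V₂/V₁) = P₁V₁ ln(V₂/V₁).
P₁V₁ = (2840 kPa)(3.17 L) = 9003 J.
W = 9003 × ln(6.47/3.17) = 9003 × 0.7134
W_by_gas = 6423 J.

W ≈ 6.42 kJ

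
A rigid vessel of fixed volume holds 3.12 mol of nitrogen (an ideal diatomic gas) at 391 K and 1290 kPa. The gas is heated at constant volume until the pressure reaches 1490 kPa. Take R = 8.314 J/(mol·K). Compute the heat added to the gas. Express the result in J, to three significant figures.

Q ≈ 3930 J

Constant volume ⇒ W = 0, so Q = ΔU = nCᵥΔT with Cᵥ = 5R/2 = 20.79 J/(mol·K).
At constant V, T₂/T₁ = P₂/P₁ ⇒ ΔT = T₁(P₂/P₁ − 1) = 391·(1490/1290 − 1) = 60.62 K.
ΔU = (3.12)(20.79)(60.62) = 3931 J.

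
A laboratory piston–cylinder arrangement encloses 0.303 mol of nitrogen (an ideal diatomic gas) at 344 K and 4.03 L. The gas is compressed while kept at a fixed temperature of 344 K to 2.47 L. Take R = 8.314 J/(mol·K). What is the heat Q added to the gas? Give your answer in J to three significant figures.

Q ≈ -424 J

Isothermal ⇒ ΔU = 0, so Q = W = nRT ln(V₂/V₁).
Q = (0.303)(8.314)(344) ln(2.47/4.03) = 866.6 × -0.4895 = -424.2 J.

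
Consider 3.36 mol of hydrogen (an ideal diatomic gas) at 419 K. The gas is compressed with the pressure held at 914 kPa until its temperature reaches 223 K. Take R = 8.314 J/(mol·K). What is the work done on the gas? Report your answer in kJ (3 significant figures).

W ≈ 5.48 kJ

Isobaric: W = P ΔV = nR ΔT.
W = (3.36)(8.314)(223 − 419) = -5475 J.
Work on gas = −W_by = 5475 J.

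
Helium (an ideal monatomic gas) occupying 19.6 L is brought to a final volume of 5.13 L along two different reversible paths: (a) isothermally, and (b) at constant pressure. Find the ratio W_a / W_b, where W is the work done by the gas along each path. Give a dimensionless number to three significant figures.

W_a / W_b ≈ 1.82

Path (a) isothermal: W = P₁V₁ ln(V₂/V₁) → W_a/(P₁V₁) = -1.34.
Path (b) isobaric: W = P₁(V₂ − V₁) → W_b/(P₁V₁) = -0.7383.
W_a / W_b = -1.34 / -0.7383 = 1.816.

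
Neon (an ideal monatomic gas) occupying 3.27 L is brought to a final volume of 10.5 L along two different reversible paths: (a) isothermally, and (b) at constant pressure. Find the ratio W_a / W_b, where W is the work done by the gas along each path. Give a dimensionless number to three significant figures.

W_a / W_b ≈ 0.528

Path (a) isothermal: W = P₁V₁ ln(V₂/V₁) → W_a/(P₁V₁) = 1.167.
Path (b) isobaric: W = P₁(V₂ − V₁) → W_b/(P₁V₁) = 2.211.
W_a / W_b = 1.167 / 2.211 = 0.5276.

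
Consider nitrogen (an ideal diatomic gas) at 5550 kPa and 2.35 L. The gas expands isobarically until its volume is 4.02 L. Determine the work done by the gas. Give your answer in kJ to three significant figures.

Isobaric: W = P ΔV.
W = (5550 kPa)(4.02 − 2.35 L) = (5550)(1.67) = 9268 J.

W ≈ 9.27 kJ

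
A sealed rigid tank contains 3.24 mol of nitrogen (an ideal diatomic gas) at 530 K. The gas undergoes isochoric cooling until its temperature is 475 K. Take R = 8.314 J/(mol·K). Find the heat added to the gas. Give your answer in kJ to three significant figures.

Q ≈ -3.70 kJ

Constant volume ⇒ W = 0, so Q = ΔU = nCᵥΔT with Cᵥ = 5R/2 = 20.79 J/(mol·K).
ΔU = (3.24)(20.79)(475 − 530) = -3704 J.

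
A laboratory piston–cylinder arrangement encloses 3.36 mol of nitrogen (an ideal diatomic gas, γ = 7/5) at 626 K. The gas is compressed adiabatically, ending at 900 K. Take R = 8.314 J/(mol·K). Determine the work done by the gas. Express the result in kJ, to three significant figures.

W ≈ -19.1 kJ

Adiabatic ⇒ Q = 0, so W_by = −ΔU = nCᵥ(T₁ − T₂).
Cᵥ = 5R/2 = 20.79 J/(mol·K).
W = (3.36)(20.79)(626 − 900) = -19136 J.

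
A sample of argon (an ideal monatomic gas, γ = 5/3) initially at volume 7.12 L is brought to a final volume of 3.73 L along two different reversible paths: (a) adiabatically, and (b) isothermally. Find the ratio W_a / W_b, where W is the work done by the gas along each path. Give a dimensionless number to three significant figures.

Path (a) adiabatic: W = P₁V₁(1 − (V₁/V₂)^(γ−1))/(γ−1) → W_a/(P₁V₁) = -0.8082.
Path (b) isothermal: W = P₁V₁ ln(V₂/V₁) → W_b/(P₁V₁) = -0.6465.
W_a / W_b = -0.8082 / -0.6465 = 1.25.

W_a / W_b ≈ 1.25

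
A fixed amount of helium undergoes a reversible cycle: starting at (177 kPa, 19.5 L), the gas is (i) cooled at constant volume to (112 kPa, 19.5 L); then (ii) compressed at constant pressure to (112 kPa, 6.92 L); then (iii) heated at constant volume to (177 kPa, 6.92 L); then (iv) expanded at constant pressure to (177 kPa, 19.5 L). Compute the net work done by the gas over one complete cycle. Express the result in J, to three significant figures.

W_net ≈ 818 J

Constant-volume legs do no work.
W(ii) = (112)(6.92 − 19.5) = -1409 J; W(iv) = (177)(19.5 − 6.92) = 2227 J.
W_net = -1409 + 2227 = 817.7 J (the clockwise enclosed area).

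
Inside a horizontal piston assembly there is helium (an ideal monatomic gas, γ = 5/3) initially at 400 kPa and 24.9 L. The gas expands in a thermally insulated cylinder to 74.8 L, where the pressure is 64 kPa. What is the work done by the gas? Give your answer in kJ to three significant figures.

Adiabatic: W = (P₁V₁ − P₂V₂)/(γ − 1) with γ = 5/3.
P₁V₁ = 9960 J, P₂V₂ = 4787 J.
W = (9960 − 4787) / 0.6667 = 7759 J.

W ≈ 7.76 kJ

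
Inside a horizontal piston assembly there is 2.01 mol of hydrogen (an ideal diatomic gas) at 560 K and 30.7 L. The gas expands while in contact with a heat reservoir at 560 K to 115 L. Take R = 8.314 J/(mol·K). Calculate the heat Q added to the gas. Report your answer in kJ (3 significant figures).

Isothermal ⇒ ΔU = 0, so Q = W = nRT ln(V₂/V₁).
Q = (2.01)(8.314)(560) ln(115/30.7) = 9358 × 1.321 = 12359 J.

Q ≈ 12.4 kJ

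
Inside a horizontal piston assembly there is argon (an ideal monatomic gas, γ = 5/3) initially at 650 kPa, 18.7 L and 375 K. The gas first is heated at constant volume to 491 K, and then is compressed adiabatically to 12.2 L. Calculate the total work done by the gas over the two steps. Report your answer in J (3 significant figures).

Step 1 (isochoric): W = 0 (constant volume).
After step 1: P = 851.1 kPa (V unchanged).
Step 2 (adiabatic): W = (P₁V₁ − P₂V₂)/(γ−1) = (15915 − 21157)/0.667 = -7863 J.
W_total = 0 − 7863 = -7863 J.

W_total ≈ -7860 J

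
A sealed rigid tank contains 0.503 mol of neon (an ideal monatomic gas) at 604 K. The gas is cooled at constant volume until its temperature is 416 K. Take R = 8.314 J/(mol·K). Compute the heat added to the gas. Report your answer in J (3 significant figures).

Constant volume ⇒ W = 0, so Q = ΔU = nCᵥΔT with Cᵥ = 3R/2 = 12.47 J/(mol·K).
ΔU = (0.503)(12.47)(416 − 604) = -1179 J.

Q ≈ -1180 J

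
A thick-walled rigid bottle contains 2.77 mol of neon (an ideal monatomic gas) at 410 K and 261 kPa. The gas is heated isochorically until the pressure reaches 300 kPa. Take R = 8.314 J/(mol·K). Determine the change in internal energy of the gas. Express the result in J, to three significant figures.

ΔU ≈ 2120 J

Constant volume ⇒ W = 0, so Q = ΔU = nCᵥΔT with Cᵥ = 3R/2 = 12.47 J/(mol·K).
At constant V, T₂/T₁ = P₂/P₁ ⇒ ΔT = T₁(P₂/P₁ − 1) = 410·(300/261 − 1) = 61.26 K.
ΔU = (2.77)(12.47)(61.26) = 2116 J.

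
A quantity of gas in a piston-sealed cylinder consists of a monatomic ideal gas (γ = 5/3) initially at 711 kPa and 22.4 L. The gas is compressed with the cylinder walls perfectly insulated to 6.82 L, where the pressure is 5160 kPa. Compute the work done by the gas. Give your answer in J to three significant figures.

Adiabatic: W = (P₁V₁ − P₂V₂)/(γ − 1) with γ = 5/3.
P₁V₁ = 15926 J, P₂V₂ = 35191 J.
W = (15926 − 35191) / 0.6667 = -28897 J.

W ≈ -28900 J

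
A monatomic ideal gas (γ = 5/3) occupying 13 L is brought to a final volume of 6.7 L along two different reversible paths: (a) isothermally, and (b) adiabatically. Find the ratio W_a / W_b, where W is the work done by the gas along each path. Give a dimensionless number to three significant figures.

W_a / W_b ≈ 0.795

Path (a) isothermal: W = P₁V₁ ln(V₂/V₁) → W_a/(P₁V₁) = -0.6628.
Path (b) adiabatic: W = P₁V₁(1 − (V₁/V₂)^(γ−1))/(γ−1) → W_b/(P₁V₁) = -0.8335.
W_a / W_b = -0.6628 / -0.8335 = 0.7953.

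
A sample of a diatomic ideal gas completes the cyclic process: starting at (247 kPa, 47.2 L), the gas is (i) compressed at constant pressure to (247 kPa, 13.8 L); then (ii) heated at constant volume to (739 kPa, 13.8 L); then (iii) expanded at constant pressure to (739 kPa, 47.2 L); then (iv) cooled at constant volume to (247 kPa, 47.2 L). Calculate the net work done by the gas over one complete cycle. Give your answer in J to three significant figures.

W_net ≈ 16400 J

Constant-volume legs do no work.
W(i) = (247)(13.8 − 47.2) = -8250 J; W(iii) = (739)(47.2 − 13.8) = 24683 J.
W_net = -8250 + 24683 = 16433 J (the clockwise enclosed area).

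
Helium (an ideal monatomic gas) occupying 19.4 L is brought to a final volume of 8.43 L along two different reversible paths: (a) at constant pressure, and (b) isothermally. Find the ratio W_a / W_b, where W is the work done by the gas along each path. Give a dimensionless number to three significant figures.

Path (a) isobaric: W = P₁(V₂ − V₁) → W_a/(P₁V₁) = -0.5655.
Path (b) isothermal: W = P₁V₁ ln(V₂/V₁) → W_b/(P₁V₁) = -0.8335.
W_a / W_b = -0.5655 / -0.8335 = 0.6784.

W_a / W_b ≈ 0.678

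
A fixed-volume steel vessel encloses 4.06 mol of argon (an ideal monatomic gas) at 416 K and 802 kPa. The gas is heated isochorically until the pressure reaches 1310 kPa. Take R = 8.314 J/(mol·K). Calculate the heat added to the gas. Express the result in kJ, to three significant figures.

Constant volume ⇒ W = 0, so Q = ΔU = nCᵥΔT with Cᵥ = 3R/2 = 12.47 J/(mol·K).
At constant V, T₂/T₁ = P₂/P₁ ⇒ ΔT = T₁(P₂/P₁ − 1) = 416·(1310/802 − 1) = 263.5 K.
ΔU = (4.06)(12.47)(263.5) = 13342 J.

Q ≈ 13.3 kJ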